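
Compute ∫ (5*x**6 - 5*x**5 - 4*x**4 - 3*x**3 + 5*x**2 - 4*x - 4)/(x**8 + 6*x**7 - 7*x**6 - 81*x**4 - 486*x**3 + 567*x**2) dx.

Factor the denominator: x**2*(x - 3)*(x - 1)*(x + 3)*(x + 7)*(x**2 + 9).
Partial-fraction decomposition: (1511*x + 2183)/(4698*(x**2 + 9)) - 331987/(454720*(x + 7)) + 2335/(7776*(x + 3)) + 1/(64*(x - 1)) + 1027/(9720*(x - 3)) - 52/(3969*x) - 4/(567*x**2).
Integrate each term; A/(x−a) gives A·log|x−a|; the (Bx+D)/(x²+p²) term gives a log and an atan.

-52*log(x)/3969 + 1027*log(x - 3)/9720 + log(x - 1)/64 + 2335*log(x + 3)/7776 - 331987*log(x + 7)/454720 + 1511*log(x**2 + 9)/9396 + 2183*atan(x/3)/14094 + 4/(567*x) + C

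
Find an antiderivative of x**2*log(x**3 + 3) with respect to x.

Let u = x**3 + 3, so du = (3*x**2) dx.
The integral becomes (1/3)·∫ log(u) du; integrate by parts with u′=log(u), dv′=du.

x**3*log(x**3 + 3)/3 - x**3/3 + log(x**3 + 3) + C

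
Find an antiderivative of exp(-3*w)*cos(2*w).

2*exp(-3*w)*sin(2*w)/13 - 3*exp(-3*w)*cos(2*w)/13 + C

Let I denote the integral. Integrate by parts with u = cos(2*w), dv = exp(-3*w) dw, so v = -exp(-3*w)/3: I = -exp(-3*w)*cos(2*w)/3 − (2/3)·∫ exp(-3*w)*sin(2*w) dw.
Apply parts again with u = sin(2*w), dv = exp(-3*w) dw: ∫ exp(-3*w)*sin(2*w) dw = -exp(-3*w)*sin(2*w)/3 + (2/3)·I. Substituting back brings back I: I = 2*exp(-3*w)*sin(2*w)/9 - exp(-3*w)*cos(2*w)/3 − (4/9)·I.
Solving for I: (1 + 4/9)·I equals the remaining terms, so I = (9/13)·(2*exp(-3*w)*sin(2*w)/9 - exp(-3*w)*cos(2*w)/3).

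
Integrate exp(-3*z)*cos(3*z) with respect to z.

exp(-3*z)*sin(3*z)/6 - exp(-3*z)*cos(3*z)/6 + C

Let I denote the integral. Integrate by parts with u = cos(3*z), dv = exp(-3*z) dz, so v = -exp(-3*z)/3: I = -exp(-3*z)*cos(3*z)/3 − ∫ exp(-3*z)*sin(3*z) dz.
Apply parts again with u = sin(3*z), dv = exp(-3*z) dz: ∫ exp(-3*z)*sin(3*z) dz = -exp(-3*z)*sin(3*z)/3 + I. Substituting back brings back I: I = exp(-3*z)*sin(3*z)/3 - exp(-3*z)*cos(3*z)/3 − I.
Solving for I: (1 + 1)·I equals the remaining terms, so I = (1/2)·(exp(-3*z)*sin(3*z)/3 - exp(-3*z)*cos(3*z)/3).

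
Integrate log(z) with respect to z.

Use integration by parts with u = log(z), dv = dz.
Then du = 1/z dz and v = z.

z*log(z) - z + C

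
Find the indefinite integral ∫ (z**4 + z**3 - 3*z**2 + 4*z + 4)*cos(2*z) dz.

z**4*sin(2*z)/2 + z**3*sin(2*z)/2 + z**3*cos(2*z) - 3*z**2*sin(2*z) + 3*z**2*cos(2*z)/4 + 5*z*sin(2*z)/4 - 3*z*cos(2*z) + 7*sin(2*z)/2 + 5*cos(2*z)/8 + C

Use integration by parts with u = z**4 + z**3 - 3*z**2 + 4*z + 4, dv = cos(2*z) dz, so v = sin(2*z)/2.
Apply parts 4 times (tabular method): alternate signs, differentiate u down to 0, integrate dv up.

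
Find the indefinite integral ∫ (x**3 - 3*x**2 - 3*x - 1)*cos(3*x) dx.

Use integration by parts with u = x**3 - 3*x**2 - 3*x - 1, dv = cos(3*x) dx, so v = sin(3*x)/3.
Apply parts 3 times (tabular method): alternate signs, differentiate u down to 0, integrate dv up.

x**3*sin(3*x)/3 - x**2*sin(3*x) + x**2*cos(3*x)/3 - 11*x*sin(3*x)/9 - 2*x*cos(3*x)/3 - sin(3*x)/9 - 11*cos(3*x)/27 + C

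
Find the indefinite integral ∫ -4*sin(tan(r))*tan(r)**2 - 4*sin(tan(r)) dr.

4*cos(tan(r)) + C

Let u = tan(r), so du = (tan(r)**2 + 1) dr.
Rewriting, the integral becomes -4·∫ sin(u) du = -4·-cos(u).
Substituting back, u = tan(r).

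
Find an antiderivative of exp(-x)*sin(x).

-exp(-x)*sin(x)/2 - exp(-x)*cos(x)/2 + C

Let I denote the integral. Integrate by parts with u = sin(x), dv = exp(-x) dx, so v = -exp(-x): I = -exp(-x)*sin(x) + ∫ exp(-x)*cos(x) dx.
Apply parts again with u = cos(x), dv = exp(-x) dx: ∫ exp(-x)*cos(x) dx = -exp(-x)*cos(x) − I. Substituting back brings back I: I = -exp(-x)*sin(x) - exp(-x)*cos(x) − I.
Solving for I: (1 + 1)·I equals the remaining terms, so I = (1/2)·(-exp(-x)*sin(x) - exp(-x)*cos(x)).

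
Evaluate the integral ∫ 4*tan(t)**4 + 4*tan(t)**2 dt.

4*tan(t)**3/3 + C

Let u = tan(t), so du = (tan(t)**2 + 1) dt.
Rewriting, the integral becomes 4·∫ u^2 du = 4·u^3/3.
Substituting back, u = tan(t).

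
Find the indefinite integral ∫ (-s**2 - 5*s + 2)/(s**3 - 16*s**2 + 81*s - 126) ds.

Factor the denominator: (s - 7)*(s - 6)*(s - 3).
Partial-fraction decomposition: -11/(6*(s - 3)) + 64/(3*(s - 6)) - 41/(2*(s - 7)).
Integrate each term: A/(s−a) contributes A·log|s−a|.

-41*log(s - 7)/2 + 64*log(s - 6)/3 - 11*log(s - 3)/6 + C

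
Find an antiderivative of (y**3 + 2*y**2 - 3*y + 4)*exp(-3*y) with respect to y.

Use integration by parts with u = y**3 + 2*y**2 - 3*y + 4, dv = exp(-3*y) dy, so v = -exp(-3*y)/3.
Apply parts 3 times (tabular method): alternate signs, differentiate u down to 0, integrate dv up.

(-3*y**3 - 9*y**2 + 3*y - 11)*exp(-3*y)/9 + C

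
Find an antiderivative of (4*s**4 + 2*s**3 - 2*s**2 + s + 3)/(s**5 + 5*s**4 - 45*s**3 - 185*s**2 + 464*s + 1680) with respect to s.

Factor the denominator: (s - 5)*(s - 4)*(s + 3)*(s + 4)*(s + 7).
Partial-fraction decomposition: 551/(99*(s + 7)) - 863/(216*(s + 4)) + 9/(8*(s + 3)) - 161/(88*(s - 4)) + 677/(216*(s - 5)).
Integrate each term: A/(s−a) contributes A·log|s−a|.

677*log(s - 5)/216 - 161*log(s - 4)/88 + 9*log(s + 3)/8 - 863*log(s + 4)/216 + 551*log(s + 7)/99 + C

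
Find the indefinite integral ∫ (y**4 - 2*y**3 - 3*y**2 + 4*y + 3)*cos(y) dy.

y**4*sin(y) - 2*y**3*sin(y) + 4*y**3*cos(y) - 15*y**2*sin(y) - 6*y**2*cos(y) + 16*y*sin(y) - 30*y*cos(y) + 33*sin(y) + 16*cos(y) + C

Use integration by parts with u = y**4 - 2*y**3 - 3*y**2 + 4*y + 3, dv = cos(y) dy, so v = sin(y).
Apply parts 4 times (tabular method): alternate signs, differentiate u down to 0, integrate dv up.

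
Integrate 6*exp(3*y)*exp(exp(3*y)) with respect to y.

2*exp(exp(3*y)) + C

Let u = exp(3*y), so du = (3*exp(3*y)) dy.
Rewriting, the integral becomes 2·∫ e^u du = 2·e^u.
Substituting back, u = exp(3*y).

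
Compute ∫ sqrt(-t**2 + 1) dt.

t*sqrt(-t**2 + 1)/2 + asin(t)/2 + C

Substitute t = sin(θ), so dt = cos(θ) dθ and the radical becomes sqrt(-t**2 + 1) = cos(θ) by the Pythagorean identity.
Integrate the resulting trig expression in θ, then back-substitute θ = asin(t), sin(θ) = t, cos(θ) = sqrt(-t**2 + 1) (absorbing any constant into C).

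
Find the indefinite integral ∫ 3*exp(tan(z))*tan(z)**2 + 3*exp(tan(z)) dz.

3*exp(tan(z)) + C

Let u = tan(z), so du = (tan(z)**2 + 1) dz.
Rewriting, the integral becomes 3·∫ e^u du = 3·e^u.
Substituting back, u = tan(z).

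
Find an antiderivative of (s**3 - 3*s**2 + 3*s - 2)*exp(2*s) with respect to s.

(4*s**3 - 18*s**2 + 30*s - 23)*exp(2*s)/8 + C

Use integration by parts with u = s**3 - 3*s**2 + 3*s - 2, dv = exp(2*s) ds, so v = exp(2*s)/2.
Apply parts 3 times (tabular method): alternate signs, differentiate u down to 0, integrate dv up.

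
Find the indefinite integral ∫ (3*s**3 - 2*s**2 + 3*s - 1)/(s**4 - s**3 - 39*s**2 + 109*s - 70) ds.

113*log(s - 5)/48 - 7*log(s - 2)/9 + 3*log(s - 1)/32 + 383*log(s + 7)/288 + C

Factor the denominator: (s - 5)*(s - 2)*(s - 1)*(s + 7).
Partial-fraction decomposition: 383/(288*(s + 7)) + 3/(32*(s - 1)) - 7/(9*(s - 2)) + 113/(48*(s - 5)).
Integrate each term: A/(s−a) contributes A·log|s−a|.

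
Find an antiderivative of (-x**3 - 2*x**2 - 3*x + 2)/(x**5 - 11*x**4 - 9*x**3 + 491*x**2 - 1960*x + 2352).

-115*log(x - 7)/126 - 439*log(x - 4)/1089 + 13*log(x - 3)/10 + 67*log(x + 7)/4235 - 106/(33*x - 132) + C

Factor the denominator: (x - 7)*(x - 4)**2*(x - 3)*(x + 7).
Partial-fraction decomposition: 67/(4235*(x + 7)) + 13/(10*(x - 3)) - 439/(1089*(x - 4)) + 106/(33*(x - 4)**2) - 115/(126*(x - 7)).
Integrate each term; A/(x−a) gives A·log|x−a|; A/(x−a)² gives −A/(x−a).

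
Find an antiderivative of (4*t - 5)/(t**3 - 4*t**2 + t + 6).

7*log(t - 3)/4 - log(t - 2) - 3*log(t + 1)/4 + C

Factor the denominator: (t - 3)*(t - 2)*(t + 1).
Partial-fraction decomposition: -3/(4*(t + 1)) - 1/(t - 2) + 7/(4*(t - 3)).
Integrate each term: A/(t−a) contributes A·log|t−a|.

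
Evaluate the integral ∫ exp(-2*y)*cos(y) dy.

Let I denote the integral. Integrate by parts with u = cos(y), dv = exp(-2*y) dy, so v = -exp(-2*y)/2: I = -exp(-2*y)*cos(y)/2 − (1/2)·∫ exp(-2*y)*sin(y) dy.
Apply parts again with u = sin(y), dv = exp(-2*y) dy: ∫ exp(-2*y)*sin(y) dy = -exp(-2*y)*sin(y)/2 + (1/2)·I. Substituting back brings back I: I = exp(-2*y)*sin(y)/4 - exp(-2*y)*cos(y)/2 − (1/4)·I.
Solving for I: (1 + 1/4)·I equals the remaining terms, so I = (4/5)·(exp(-2*y)*sin(y)/4 - exp(-2*y)*cos(y)/2).

exp(-2*y)*sin(y)/5 - 2*exp(-2*y)*cos(y)/5 + C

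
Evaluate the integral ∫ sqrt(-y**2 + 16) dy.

Substitute y = 4·sin(θ), so dy = 4·cos(θ) dθ and the radical becomes sqrt(-y**2 + 16) = 4·cos(θ) by the Pythagorean identity.
Integrate the resulting trig expression in θ, then back-substitute θ = asin(y/4), sin(θ) = y/4, cos(θ) = sqrt(-y**2 + 16)/4 (absorbing any constant into C).

y*sqrt(-y**2 + 16)/2 + 8*asin(y/4) + C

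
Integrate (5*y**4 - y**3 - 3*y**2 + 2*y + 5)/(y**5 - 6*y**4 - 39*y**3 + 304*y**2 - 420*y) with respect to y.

Factor the denominator: y*(y - 6)*(y - 5)*(y - 2)*(y + 7).
Partial-fraction decomposition: 1016/(819*(y + 7)) + 23/(72*(y - 2)) - 49/(3*(y - 5)) + 6173/(312*(y - 6)) - 1/(84*y).
Integrate each term: A/(y−a) contributes A·log|y−a|.

-log(y)/84 + 6173*log(y - 6)/312 - 49*log(y - 5)/3 + 23*log(y - 2)/72 + 1016*log(y + 7)/819 + C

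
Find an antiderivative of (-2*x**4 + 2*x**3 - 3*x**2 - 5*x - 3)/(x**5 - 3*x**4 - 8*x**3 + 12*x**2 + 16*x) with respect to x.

Factor the denominator: x*(x - 4)*(x - 2)*(x + 1)*(x + 2).
Partial-fraction decomposition: -53/(48*(x + 2)) + 1/(3*(x + 1)) + 41/(48*(x - 2)) - 91/(48*(x - 4)) - 3/(16*x).
Integrate each term: A/(x−a) contributes A·log|x−a|.

-3*log(x)/16 - 91*log(x - 4)/48 + 41*log(x - 2)/48 + log(x + 1)/3 - 53*log(x + 2)/48 + C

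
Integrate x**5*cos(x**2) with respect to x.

Let u = x², du = 2x dx; rewrite as (1/2)∫ u^2·cos(1u) du.
Now integrate by parts 2 times.

x**4*sin(x**2)/2 + x**2*cos(x**2) - sin(x**2) + C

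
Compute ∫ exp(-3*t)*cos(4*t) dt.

Let I denote the integral. Integrate by parts with u = cos(4*t), dv = exp(-3*t) dt, so v = -exp(-3*t)/3: I = -exp(-3*t)*cos(4*t)/3 − (4/3)·∫ exp(-3*t)*sin(4*t) dt.
Apply parts again with u = sin(4*t), dv = exp(-3*t) dt: ∫ exp(-3*t)*sin(4*t) dt = -exp(-3*t)*sin(4*t)/3 + (4/3)·I. Substituting back brings back I: I = 4*exp(-3*t)*sin(4*t)/9 - exp(-3*t)*cos(4*t)/3 − (16/9)·I.
Solving for I: (1 + 16/9)·I equals the remaining terms, so I = (9/25)·(4*exp(-3*t)*sin(4*t)/9 - exp(-3*t)*cos(4*t)/3).

4*exp(-3*t)*sin(4*t)/25 - 3*exp(-3*t)*cos(4*t)/25 + C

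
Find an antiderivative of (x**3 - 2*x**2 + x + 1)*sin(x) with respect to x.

Use integration by parts with u = x**3 - 2*x**2 + x + 1, dv = sin(x) dx, so v = -cos(x).
Apply parts 3 times (tabular method): alternate signs, differentiate u down to 0, integrate dv up.

-x**3*cos(x) + 3*x**2*sin(x) + 2*x**2*cos(x) - 4*x*sin(x) + 5*x*cos(x) - 5*sin(x) - 5*cos(x) + C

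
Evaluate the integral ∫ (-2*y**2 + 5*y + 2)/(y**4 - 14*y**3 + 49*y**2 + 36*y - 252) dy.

-61*log(y - 7)/36 + 5*log(y - 6)/3 - log(y - 3)/60 + 2*log(y + 2)/45 + C

Factor the denominator: (y - 7)*(y - 6)*(y - 3)*(y + 2).
Partial-fraction decomposition: 2/(45*(y + 2)) - 1/(60*(y - 3)) + 5/(3*(y - 6)) - 61/(36*(y - 7)).
Integrate each term: A/(y−a) contributes A·log|y−a|.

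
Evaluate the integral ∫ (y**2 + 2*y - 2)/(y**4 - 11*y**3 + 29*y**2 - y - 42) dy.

Factor the denominator: (y - 7)*(y - 3)*(y - 2)*(y + 1).
Partial-fraction decomposition: 1/(32*(y + 1)) + 2/(5*(y - 2)) - 13/(16*(y - 3)) + 61/(160*(y - 7)).
Integrate each term: A/(y−a) contributes A·log|y−a|.

61*log(y - 7)/160 - 13*log(y - 3)/16 + 2*log(y - 2)/5 + log(y + 1)/32 + C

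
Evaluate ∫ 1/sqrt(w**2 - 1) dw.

Substitute w = sec(θ), so dw = sec(θ)*tan(θ) dθ and the radical becomes sqrt(w**2 - 1) = tan(θ) by the Pythagorean identity.
Integrate the resulting trig expression in θ, then back-substitute sec(θ) = w, tan(θ) = sqrt(w**2 - 1) (absorbing any constant into C).

log(w + sqrt(w**2 - 1)) + C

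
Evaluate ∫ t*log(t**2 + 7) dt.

Let u = t**2 + 7, so du = (2*t) dt.
The integral becomes (1/2)·∫ log(u) du; integrate by parts with u′=log(u), dv′=du.

t**2*log(t**2 + 7)/2 - t**2/2 + 7*log(t**2 + 7)/2 + C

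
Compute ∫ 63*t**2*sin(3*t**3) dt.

-7*cos(3*t**3) + C

Let u = 3*t**3, so du = (9*t**2) dt.
Rewriting, the integral becomes 7·∫ sin(u) du = 7·-cos(u).
Substituting back, u = 3*t**3.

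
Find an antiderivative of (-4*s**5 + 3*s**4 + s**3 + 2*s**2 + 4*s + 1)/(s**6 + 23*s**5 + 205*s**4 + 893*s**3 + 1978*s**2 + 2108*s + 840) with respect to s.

Factor the denominator: (s + 1)*(s + 2)**2*(s + 5)*(s + 6)*(s + 7).
Partial-fraction decomposition: -74159/(300*(s + 7)) + 6965/(16*(s + 6)) - 14281/(72*(s + 5)) + 22283/(3600*(s + 2)) - 169/(60*(s + 2)**2) + 1/(24*(s + 1)).
Integrate each term; A/(s−a) gives A·log|s−a|; A/(s−a)² gives −A/(s−a).

log(s + 1)/24 + 22283*log(s + 2)/3600 - 14281*log(s + 5)/72 + 6965*log(s + 6)/16 - 74159*log(s + 7)/300 + 169/(60*s + 120) + C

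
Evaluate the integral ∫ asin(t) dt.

Use integration by parts with u = arcsin(t), dv = dt.
Then du = 1/sqrt(-t**2 + 1) dt.

t*asin(t) + sqrt(-t**2 + 1) + C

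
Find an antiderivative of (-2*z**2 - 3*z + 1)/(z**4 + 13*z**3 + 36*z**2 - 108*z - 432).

Factor the denominator: (z - 3)*(z + 4)*(z + 6)**2.
Partial-fraction decomposition: -205/(324*(z + 6)) - 53/(18*(z + 6)**2) + 19/(28*(z + 4)) - 26/(567*(z - 3)).
Integrate each term; A/(z−a) gives A·log|z−a|; A/(z−a)² gives −A/(z−a).

-26*log(z - 3)/567 + 19*log(z + 4)/28 - 205*log(z + 6)/324 + 53/(18*z + 108) + C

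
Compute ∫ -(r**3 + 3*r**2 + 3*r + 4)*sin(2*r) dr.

Use integration by parts with u = r**3 + 3*r**2 + 3*r + 4, dv = -sin(2*r) dr, so v = cos(2*r)/2.
Apply parts 3 times (tabular method): alternate signs, differentiate u down to 0, integrate dv up.

r**3*cos(2*r)/2 - 3*r**2*sin(2*r)/4 + 3*r**2*cos(2*r)/2 - 3*r*sin(2*r)/2 + 3*r*cos(2*r)/4 - 3*sin(2*r)/8 + 5*cos(2*r)/4 + C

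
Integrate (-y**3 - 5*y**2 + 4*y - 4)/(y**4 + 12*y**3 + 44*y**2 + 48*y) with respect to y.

Factor the denominator: y*(y + 2)*(y + 4)*(y + 6).
Partial-fraction decomposition: -1/(6*(y + 6)) - 9/(4*(y + 4)) + 3/(2*(y + 2)) - 1/(12*y).
Integrate each term: A/(y−a) contributes A·log|y−a|.

-log(y)/12 + 3*log(y + 2)/2 - 9*log(y + 4)/4 - log(y + 6)/6 + C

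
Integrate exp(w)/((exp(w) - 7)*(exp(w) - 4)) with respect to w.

log(exp(w) - 7)/3 - log(exp(w) - 4)/3 + C

Let u = e^w, du = e^w dw.
The integral becomes ∫ du/((u-7)(u-4)); decompose into partial fractions.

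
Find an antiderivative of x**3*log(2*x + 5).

x**4*log(2*x + 5)/4 - x**4/16 + 5*x**3/24 - 25*x**2/32 + 125*x/32 - 625*log(2*x + 5)/64 + C

Use integration by parts with u = log(2*x + 5), dv = x**3 dx.
Then du = 2/(2*x + 5) dx and v = x**4/4.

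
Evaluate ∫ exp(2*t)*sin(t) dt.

Let I denote the integral. Integrate by parts with u = sin(t), dv = exp(2*t) dt, so v = exp(2*t)/2: I = exp(2*t)*sin(t)/2 − (1/2)·∫ exp(2*t)*cos(t) dt.
Apply parts again with u = cos(t), dv = exp(2*t) dt: ∫ exp(2*t)*cos(t) dt = exp(2*t)*cos(t)/2 + (1/2)·I. Substituting back brings back I: I = exp(2*t)*sin(t)/2 - exp(2*t)*cos(t)/4 − (1/4)·I.
Solving for I: (1 + 1/4)·I equals the remaining terms, so I = (4/5)·(exp(2*t)*sin(t)/2 - exp(2*t)*cos(t)/4).

2*exp(2*t)*sin(t)/5 - exp(2*t)*cos(t)/5 + C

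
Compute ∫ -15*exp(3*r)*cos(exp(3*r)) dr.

Let u = exp(3*r), so du = (3*exp(3*r)) dr.
Rewriting, the integral becomes -5·∫ cos(u) du = -5·sin(u).
Substituting back, u = exp(3*r).

-5*sin(exp(3*r)) + C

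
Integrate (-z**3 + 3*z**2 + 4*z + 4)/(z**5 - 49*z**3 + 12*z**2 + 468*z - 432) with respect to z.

Factor the denominator: (z - 6)*(z - 3)*(z - 1)*(z + 4)*(z + 6).
Partial-fraction decomposition: 38/(189*(z + 6)) - 1/(7*(z + 4)) + 1/(35*(z - 1)) - 8/(189*(z - 3)) - 2/(45*(z - 6)).
Integrate each term: A/(z−a) contributes A·log|z−a|.

-2*log(z - 6)/45 - 8*log(z - 3)/189 + log(z - 1)/35 - log(z + 4)/7 + 38*log(z + 6)/189 + C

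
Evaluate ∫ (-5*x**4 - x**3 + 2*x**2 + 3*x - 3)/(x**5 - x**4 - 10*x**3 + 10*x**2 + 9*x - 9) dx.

-17*log(x - 3)/4 + 15*log(x - 1)/16 + log(x + 1)/4 - 31*log(x + 3)/16 - 1/(4*x - 4) + C

Factor the denominator: (x - 3)*(x - 1)**2*(x + 1)*(x + 3).
Partial-fraction decomposition: -31/(16*(x + 3)) + 1/(4*(x + 1)) + 15/(16*(x - 1)) + 1/(4*(x - 1)**2) - 17/(4*(x - 3)).
Integrate each term; A/(x−a) gives A·log|x−a|; A/(x−a)² gives −A/(x−a).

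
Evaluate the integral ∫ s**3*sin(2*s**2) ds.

Let u = s², du = 2s ds; rewrite as (1/2)∫ u^1·sin(2u) du.
Now integrate by parts 1 time.

-s**2*cos(2*s**2)/4 + sin(2*s**2)/8 + C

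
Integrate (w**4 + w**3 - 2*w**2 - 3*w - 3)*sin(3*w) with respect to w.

-w**4*cos(3*w)/3 + 4*w**3*sin(3*w)/9 - w**3*cos(3*w)/3 + w**2*sin(3*w)/3 + 10*w**2*cos(3*w)/9 - 20*w*sin(3*w)/27 + 11*w*cos(3*w)/9 - 11*sin(3*w)/27 + 61*cos(3*w)/81 + C

Use integration by parts with u = w**4 + w**3 - 2*w**2 - 3*w - 3, dv = sin(3*w) dw, so v = -cos(3*w)/3.
Apply parts 4 times (tabular method): alternate signs, differentiate u down to 0, integrate dv up.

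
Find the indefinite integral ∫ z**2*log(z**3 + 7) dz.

z**3*log(z**3 + 7)/3 - z**3/3 + 7*log(z**3 + 7)/3 + C

Let u = z**3 + 7, so du = (3*z**2) dz.
The integral becomes (1/3)·∫ log(u) du; integrate by parts with u′=log(u), dv′=du.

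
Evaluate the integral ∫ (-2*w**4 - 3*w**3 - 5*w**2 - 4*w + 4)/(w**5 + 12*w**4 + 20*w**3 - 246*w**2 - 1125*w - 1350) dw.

Factor the denominator: (w - 5)*(w + 3)**2*(w + 5)*(w + 6).
Partial-fraction decomposition: -2096/(99*(w + 6)) + 122/(5*(w + 5)) - 2867/(576*(w + 3)) + 55/(24*(w + 3)**2) - 883/(3520*(w - 5)).
Integrate each term; A/(w−a) gives A·log|w−a|; A/(w−a)² gives −A/(w−a).

-883*log(w - 5)/3520 - 2867*log(w + 3)/576 + 122*log(w + 5)/5 - 2096*log(w + 6)/99 - 55/(24*w + 72) + C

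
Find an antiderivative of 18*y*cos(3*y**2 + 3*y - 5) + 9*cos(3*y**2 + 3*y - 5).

3*sin(3*y**2 + 3*y - 5) + C

Let u = 3*y**2 + 3*y - 5, so du = (6*y + 3) dy.
Rewriting, the integral becomes 3·∫ cos(u) du = 3·sin(u).
Substituting back, u = 3*y**2 + 3*y - 5.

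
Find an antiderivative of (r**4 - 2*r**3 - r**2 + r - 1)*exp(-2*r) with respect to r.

Use integration by parts with u = r**4 - 2*r**3 - r**2 + r - 1, dv = exp(-2*r) dr, so v = -exp(-2*r)/2.
Apply parts 4 times (tabular method): alternate signs, differentiate u down to 0, integrate dv up.

(-r**4 + r**2 + 1)*exp(-2*r)/2 + C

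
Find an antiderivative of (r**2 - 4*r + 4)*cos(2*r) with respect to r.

Use integration by parts with u = r**2 - 4*r + 4, dv = cos(2*r) dr, so v = sin(2*r)/2.
Apply parts 2 times (tabular method): alternate signs, differentiate u down to 0, integrate dv up.

r**2*sin(2*r)/2 - 2*r*sin(2*r) + r*cos(2*r)/2 + 7*sin(2*r)/4 - cos(2*r) + C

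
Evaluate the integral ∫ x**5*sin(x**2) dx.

-x**4*cos(x**2)/2 + x**2*sin(x**2) + cos(x**2) + C

Let u = x², du = 2x dx; rewrite as (1/2)∫ u^2·sin(1u) du.
Now integrate by parts 2 times.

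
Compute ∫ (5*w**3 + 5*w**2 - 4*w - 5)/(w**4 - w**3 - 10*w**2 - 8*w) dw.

5*log(w)/8 + 379*log(w - 4)/120 - log(w + 1)/5 + 17*log(w + 2)/12 + C

Factor the denominator: w*(w - 4)*(w + 1)*(w + 2).
Partial-fraction decomposition: 17/(12*(w + 2)) - 1/(5*(w + 1)) + 379/(120*(w - 4)) + 5/(8*w).
Integrate each term: A/(w−a) contributes A·log|w−a|.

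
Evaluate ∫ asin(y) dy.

y*asin(y) + sqrt(-y**2 + 1) + C

Use integration by parts with u = arcsin(y), dv = dy.
Then du = 1/sqrt(-y**2 + 1) dy.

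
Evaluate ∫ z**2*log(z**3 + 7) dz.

z**3*log(z**3 + 7)/3 - z**3/3 + 7*log(z**3 + 7)/3 + C

Let u = z**3 + 7, so du = (3*z**2) dz.
The integral becomes (1/3)·∫ log(u) du; integrate by parts with u′=log(u), dv′=du.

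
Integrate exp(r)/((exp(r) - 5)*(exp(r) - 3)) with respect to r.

Let u = e^r, du = e^r dr.
The integral becomes ∫ du/((u-3)(u-5)); decompose into partial fractions.

log(exp(r) - 5)/2 - log(exp(r) - 3)/2 + C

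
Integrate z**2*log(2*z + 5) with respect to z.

Use integration by parts with u = log(2*z + 5), dv = z**2 dz.
Then du = 2/(2*z + 5) dz and v = z**3/3.

z**3*log(2*z + 5)/3 - z**3/9 + 5*z**2/12 - 25*z/12 + 125*log(2*z + 5)/24 + C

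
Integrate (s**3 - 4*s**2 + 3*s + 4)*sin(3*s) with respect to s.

Use integration by parts with u = s**3 - 4*s**2 + 3*s + 4, dv = sin(3*s) ds, so v = -cos(3*s)/3.
Apply parts 3 times (tabular method): alternate signs, differentiate u down to 0, integrate dv up.

-s**3*cos(3*s)/3 + s**2*sin(3*s)/3 + 4*s**2*cos(3*s)/3 - 8*s*sin(3*s)/9 - 7*s*cos(3*s)/9 + 7*sin(3*s)/27 - 44*cos(3*s)/27 + C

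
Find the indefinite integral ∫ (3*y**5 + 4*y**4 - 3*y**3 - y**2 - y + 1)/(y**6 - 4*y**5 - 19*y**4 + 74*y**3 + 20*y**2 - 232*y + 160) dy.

Factor the denominator: (y - 5)*(y - 2)**2*(y - 1)*(y + 2)*(y + 4).
Partial-fraction decomposition: 1867/(3240*(y + 4)) - 3/(224*(y + 2)) - 1/(20*(y - 1)) - 2221/(864*(y - 2)) - 131/(72*(y - 2)**2) + 11471/(2268*(y - 5)).
Integrate each term; A/(y−a) gives A·log|y−a|; A/(y−a)² gives −A/(y−a).

11471*log(y - 5)/2268 - 2221*log(y - 2)/864 - log(y - 1)/20 - 3*log(y + 2)/224 + 1867*log(y + 4)/3240 + 131/(72*y - 144) + C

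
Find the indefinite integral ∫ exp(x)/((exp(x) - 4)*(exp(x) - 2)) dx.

Let u = e^x, du = e^x dx.
The integral becomes ∫ du/((u-2)(u-4)); decompose into partial fractions.

log(exp(x) - 4)/2 - log(exp(x) - 2)/2 + C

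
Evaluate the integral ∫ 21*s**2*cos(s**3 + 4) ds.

Let u = s**3 + 4, so du = (3*s**2) ds.
Rewriting, the integral becomes 7·∫ cos(u) du = 7·sin(u).
Substituting back, u = s**3 + 4.

7*sin(s**3 + 4) + C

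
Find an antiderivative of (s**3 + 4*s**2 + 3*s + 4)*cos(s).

s**3*sin(s) + 4*s**2*sin(s) + 3*s**2*cos(s) - 3*s*sin(s) + 8*s*cos(s) - 4*sin(s) - 3*cos(s) + C

Use integration by parts with u = s**3 + 4*s**2 + 3*s + 4, dv = cos(s) ds, so v = sin(s).
Apply parts 3 times (tabular method): alternate signs, differentiate u down to 0, integrate dv up.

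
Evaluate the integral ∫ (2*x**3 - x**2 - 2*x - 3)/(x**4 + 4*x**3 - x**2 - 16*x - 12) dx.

log(x - 2)/12 + 2*log(x + 1)/3 - 19*log(x + 2)/4 + 6*log(x + 3) + C

Factor the denominator: (x - 2)*(x + 1)*(x + 2)*(x + 3).
Partial-fraction decomposition: 6/(x + 3) - 19/(4*(x + 2)) + 2/(3*(x + 1)) + 1/(12*(x - 2)).
Integrate each term: A/(x−a) contributes A·log|x−a|.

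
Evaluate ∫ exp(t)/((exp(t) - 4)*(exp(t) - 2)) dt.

log(exp(t) - 4)/2 - log(exp(t) - 2)/2 + C

Let u = e^t, du = e^t dt.
The integral becomes ∫ du/((u-2)(u-4)); decompose into partial fractions.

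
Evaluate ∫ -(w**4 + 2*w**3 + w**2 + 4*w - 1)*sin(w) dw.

w**4*cos(w) - 4*w**3*sin(w) + 2*w**3*cos(w) - 6*w**2*sin(w) - 11*w**2*cos(w) + 22*w*sin(w) - 8*w*cos(w) + 8*sin(w) + 21*cos(w) + C

Use integration by parts with u = w**4 + 2*w**3 + w**2 + 4*w - 1, dv = -sin(w) dw, so v = cos(w).
Apply parts 4 times (tabular method): alternate signs, differentiate u down to 0, integrate dv up.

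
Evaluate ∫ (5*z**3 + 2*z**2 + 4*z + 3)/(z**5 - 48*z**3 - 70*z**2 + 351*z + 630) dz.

Factor the denominator: (z - 7)*(z - 3)*(z + 2)*(z + 3)*(z + 5).
Partial-fraction decomposition: -37/(36*(z + 5)) + 21/(20*(z + 3)) - 37/(135*(z + 2)) - 7/(40*(z - 3)) + 461/(1080*(z - 7)).
Integrate each term: A/(z−a) contributes A·log|z−a|.

461*log(z - 7)/1080 - 7*log(z - 3)/40 - 37*log(z + 2)/135 + 21*log(z + 3)/20 - 37*log(z + 5)/36 + C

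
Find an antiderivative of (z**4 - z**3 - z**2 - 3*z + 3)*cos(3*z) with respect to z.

z**4*sin(3*z)/3 - z**3*sin(3*z)/3 + 4*z**3*cos(3*z)/9 - 7*z**2*sin(3*z)/9 - z**2*cos(3*z)/3 - 7*z*sin(3*z)/9 - 14*z*cos(3*z)/27 + 95*sin(3*z)/81 - 7*cos(3*z)/27 + C

Use integration by parts with u = z**4 - z**3 - z**2 - 3*z + 3, dv = cos(3*z) dz, so v = sin(3*z)/3.
Apply parts 4 times (tabular method): alternate signs, differentiate u down to 0, integrate dv up.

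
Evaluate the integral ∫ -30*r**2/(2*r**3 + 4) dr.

Let u = 2*r**3 + 4, so du = (6*r**2) dr.
Rewriting, the integral becomes -5·∫ 1/u du = -5·log(u).
Substituting back, u = 2*r**3 + 4.

-5*log(2*r**3 + 4) + C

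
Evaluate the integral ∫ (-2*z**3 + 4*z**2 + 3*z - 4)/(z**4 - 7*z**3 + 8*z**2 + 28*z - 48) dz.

Factor the denominator: (z - 4)*(z - 3)*(z - 2)*(z + 2).
Partial-fraction decomposition: -11/(60*(z + 2)) + 1/(4*(z - 2)) + 13/(5*(z - 3)) - 14/(3*(z - 4)).
Integrate each term: A/(z−a) contributes A·log|z−a|.

-14*log(z - 4)/3 + 13*log(z - 3)/5 + log(z - 2)/4 - 11*log(z + 2)/60 + C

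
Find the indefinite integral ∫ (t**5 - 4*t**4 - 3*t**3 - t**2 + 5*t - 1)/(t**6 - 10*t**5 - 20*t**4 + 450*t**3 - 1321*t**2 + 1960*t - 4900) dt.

Factor the denominator: (t - 7)*(t - 5)**2*(t + 7)*(t**2 + 4).
Partial-fraction decomposition: -(83*t - 2601)/(44573*(t**2 + 4)) + 8489/(35616*(t + 7)) - 105895/(80736*(t - 5)) - 83/(232*(t - 5)**2) + 6159/(2968*(t - 7)).
Integrate each term; A/(t−a) gives A·log|t−a|; the (Bt+D)/(t²+p²) term gives a log and an atan.

6159*log(t - 7)/2968 - 105895*log(t - 5)/80736 + 8489*log(t + 7)/35616 - 83*log(t**2 + 4)/89146 + 2601*atan(t/2)/89146 + 83/(232*t - 1160) + C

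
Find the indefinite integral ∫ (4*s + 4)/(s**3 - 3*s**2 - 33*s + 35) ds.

Factor the denominator: (s - 7)*(s - 1)*(s + 5).
Partial-fraction decomposition: -2/(9*(s + 5)) - 2/(9*(s - 1)) + 4/(9*(s - 7)).
Integrate each term: A/(s−a) contributes A·log|s−a|.

4*log(s - 7)/9 - 2*log(s**2 + 4*s - 5)/9 + C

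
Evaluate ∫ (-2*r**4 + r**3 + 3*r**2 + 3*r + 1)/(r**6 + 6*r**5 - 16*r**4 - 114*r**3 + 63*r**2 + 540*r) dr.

log(r)/540 - 53*log(r - 3)/576 + 85*log(r + 3)/108 - 11*log(r + 4)/4 + 657*log(r + 5)/320 + 7/(72*r - 216) + C

Factor the denominator: r*(r - 3)**2*(r + 3)*(r + 4)*(r + 5).
Partial-fraction decomposition: 657/(320*(r + 5)) - 11/(4*(r + 4)) + 85/(108*(r + 3)) - 53/(576*(r - 3)) - 7/(72*(r - 3)**2) + 1/(540*r).
Integrate each term; A/(r−a) gives A·log|r−a|; A/(r−a)² gives −A/(r−a).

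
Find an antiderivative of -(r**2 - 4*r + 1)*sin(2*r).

r**2*cos(2*r)/2 - r*sin(2*r)/2 - 2*r*cos(2*r) + sin(2*r) + cos(2*r)/4 + C

Use integration by parts with u = r**2 - 4*r + 1, dv = -sin(2*r) dr, so v = cos(2*r)/2.
Apply parts 2 times (tabular method): alternate signs, differentiate u down to 0, integrate dv up.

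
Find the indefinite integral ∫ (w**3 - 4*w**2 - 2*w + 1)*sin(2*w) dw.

-w**3*cos(2*w)/2 + 3*w**2*sin(2*w)/4 + 2*w**2*cos(2*w) - 2*w*sin(2*w) + 7*w*cos(2*w)/4 - 7*sin(2*w)/8 - 3*cos(2*w)/2 + C

Use integration by parts with u = w**3 - 4*w**2 - 2*w + 1, dv = sin(2*w) dw, so v = -cos(2*w)/2.
Apply parts 3 times (tabular method): alternate signs, differentiate u down to 0, integrate dv up.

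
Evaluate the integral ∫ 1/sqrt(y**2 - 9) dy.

Substitute y = 3·sec(θ), so dy = 3·sec(θ)*tan(θ) dθ and the radical becomes sqrt(y**2 - 9) = 3·tan(θ) by the Pythagorean identity.
Integrate the resulting trig expression in θ, then back-substitute sec(θ) = y/3, tan(θ) = sqrt(y**2 - 9)/3 (absorbing any constant into C).

log(y + sqrt(y**2 - 9)) + C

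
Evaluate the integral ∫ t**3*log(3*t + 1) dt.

t**4*log(3*t + 1)/4 - t**4/16 + t**3/36 - t**2/72 + t/108 - log(3*t + 1)/324 + C

Use integration by parts with u = log(3*t + 1), dv = t**3 dt.
Then du = 3/(3*t + 1) dt and v = t**4/4.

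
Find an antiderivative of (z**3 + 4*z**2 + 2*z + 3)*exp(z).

Use integration by parts with u = z**3 + 4*z**2 + 2*z + 3, dv = exp(z) dz, so v = exp(z).
Apply parts 3 times (tabular method): alternate signs, differentiate u down to 0, integrate dv up.

(z**3 + z**2 + 3)*exp(z) + C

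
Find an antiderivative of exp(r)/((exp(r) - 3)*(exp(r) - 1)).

log(exp(r) - 3)/2 - log(exp(r) - 1)/2 + C

Let u = e^r, du = e^r dr.
The integral becomes ∫ du/((u-1)(u-3)); decompose into partial fractions.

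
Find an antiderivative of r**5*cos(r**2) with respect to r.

Let u = r², du = 2r dr; rewrite as (1/2)∫ u^2·cos(1u) du.
Now integrate by parts 2 times.

r**4*sin(r**2)/2 + r**2*cos(r**2) - sin(r**2) + C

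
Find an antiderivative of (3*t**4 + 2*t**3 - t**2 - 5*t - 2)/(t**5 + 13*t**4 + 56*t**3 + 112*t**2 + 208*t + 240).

Factor the denominator: (t + 2)*(t + 5)*(t + 6)*(t**2 + 4).
Partial-fraction decomposition: -(313*t + 262)/(1160*(t**2 + 4)) + 431/(20*(t + 6)) - 541/(29*(t + 5)) + 3/(8*(t + 2)).
Integrate each term; A/(t−a) gives A·log|t−a|; the (Bt+D)/(t²+p²) term gives a log and an atan.

3*log(t + 2)/8 - 541*log(t + 5)/29 + 431*log(t + 6)/20 - 313*log(t**2 + 4)/2320 - 131*atan(t/2)/1160 + C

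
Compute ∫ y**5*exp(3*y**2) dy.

Let u = y², du = 2y dy; rewrite as (1/2)∫ u^2·exp(3u) du.
Now integrate by parts 2 times.

(9*y**4 - 6*y**2 + 2)*exp(3*y**2)/54 + C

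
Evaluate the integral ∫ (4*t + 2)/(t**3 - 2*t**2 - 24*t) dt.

-log(t)/12 + 13*log(t - 6)/30 - 7*log(t + 4)/20 + C

Factor the denominator: t*(t - 6)*(t + 4).
Partial-fraction decomposition: -7/(20*(t + 4)) + 13/(30*(t - 6)) - 1/(12*t).
Integrate each term: A/(t−a) contributes A·log|t−a|.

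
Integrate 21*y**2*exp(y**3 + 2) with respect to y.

7*exp(y**3 + 2) + C

Let u = y**3 + 2, so du = (3*y**2) dy.
Rewriting, the integral becomes 7·∫ e^u du = 7·e^u.
Substituting back, u = y**3 + 2.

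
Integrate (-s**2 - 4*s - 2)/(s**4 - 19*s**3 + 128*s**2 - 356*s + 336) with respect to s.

-79*log(s - 7)/15 + 31*log(s - 6)/4 - 17*log(s - 4)/6 + 7*log(s - 2)/20 + C

Factor the denominator: (s - 7)*(s - 6)*(s - 4)*(s - 2).
Partial-fraction decomposition: 7/(20*(s - 2)) - 17/(6*(s - 4)) + 31/(4*(s - 6)) - 79/(15*(s - 7)).
Integrate each term: A/(s−a) contributes A·log|s−a|.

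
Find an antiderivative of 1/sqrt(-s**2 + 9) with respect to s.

Substitute s = 3·sin(θ), so ds = 3·cos(θ) dθ and the radical becomes sqrt(-s**2 + 9) = 3·cos(θ) by the Pythagorean identity.
Integrate the resulting trig expression in θ, then back-substitute θ = asin(s/3), sin(θ) = s/3, cos(θ) = sqrt(-s**2 + 9)/3 (absorbing any constant into C).

asin(s/3) + C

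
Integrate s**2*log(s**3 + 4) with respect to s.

Let u = s**3 + 4, so du = (3*s**2) ds.
The integral becomes (1/3)·∫ log(u) du; integrate by parts with u′=log(u), dv′=du.

s**3*log(s**3 + 4)/3 - s**3/3 + 4*log(s**3 + 4)/3 + C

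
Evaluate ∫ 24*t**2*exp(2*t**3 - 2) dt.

Let u = 2*t**3 - 2, so du = (6*t**2) dt.
Rewriting, the integral becomes 4·∫ e^u du = 4·e^u.
Substituting back, u = 2*t**3 - 2.

4*exp(2*t**3 - 2) + C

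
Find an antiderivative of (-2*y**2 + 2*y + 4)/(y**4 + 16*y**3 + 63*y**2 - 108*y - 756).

Factor the denominator: (y - 3)*(y + 6)**2*(y + 7).
Partial-fraction decomposition: 54/(5*(y + 7)) - 874/(81*(y + 6)) + 80/(9*(y + 6)**2) - 4/(405*(y - 3)).
Integrate each term; A/(y−a) gives A·log|y−a|; A/(y−a)² gives −A/(y−a).

-4*log(y - 3)/405 - 874*log(y + 6)/81 + 54*log(y + 7)/5 - 80/(9*y + 54) + C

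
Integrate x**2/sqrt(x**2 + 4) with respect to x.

x*sqrt(x**2 + 4)/2 - 2*log(x + sqrt(x**2 + 4)) + C

Substitute x = 2·tan(θ), so dx = 2·sec(θ)^2 dθ and the radical becomes sqrt(x**2 + 4) = 2·sec(θ) by the Pythagorean identity.
Integrate the resulting trig expression in θ, then back-substitute tan(θ) = x/2, sec(θ) = sqrt(x**2 + 4)/2 (absorbing any constant into C).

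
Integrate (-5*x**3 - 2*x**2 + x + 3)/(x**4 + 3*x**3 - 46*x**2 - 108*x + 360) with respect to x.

-381*log(x - 6)/176 + 43*log(x - 2)/224 + 573*log(x + 5)/77 - 335*log(x + 6)/32 + C

Factor the denominator: (x - 6)*(x - 2)*(x + 5)*(x + 6).
Partial-fraction decomposition: -335/(32*(x + 6)) + 573/(77*(x + 5)) + 43/(224*(x - 2)) - 381/(176*(x - 6)).
Integrate each term: A/(x−a) contributes A·log|x−a|.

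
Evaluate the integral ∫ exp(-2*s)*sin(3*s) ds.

-2*exp(-2*s)*sin(3*s)/13 - 3*exp(-2*s)*cos(3*s)/13 + C

Let I denote the integral. Integrate by parts with u = sin(3*s), dv = exp(-2*s) ds, so v = -exp(-2*s)/2: I = -exp(-2*s)*sin(3*s)/2 + (3/2)·∫ exp(-2*s)*cos(3*s) ds.
Apply parts again with u = cos(3*s), dv = exp(-2*s) ds: ∫ exp(-2*s)*cos(3*s) ds = -exp(-2*s)*cos(3*s)/2 − (3/2)·I. Substituting back brings back I: I = -exp(-2*s)*sin(3*s)/2 - 3*exp(-2*s)*cos(3*s)/4 − (9/4)·I.
Solving for I: (1 + 9/4)·I equals the remaining terms, so I = (4/13)·(-exp(-2*s)*sin(3*s)/2 - 3*exp(-2*s)*cos(3*s)/4).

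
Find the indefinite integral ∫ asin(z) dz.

Use integration by parts with u = arcsin(z), dv = dz.
Then du = 1/sqrt(-z**2 + 1) dz.

z*asin(z) + sqrt(-z**2 + 1) + C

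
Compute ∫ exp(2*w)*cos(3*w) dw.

3*exp(2*w)*sin(3*w)/13 + 2*exp(2*w)*cos(3*w)/13 + C

Let I denote the integral. Integrate by parts with u = cos(3*w), dv = exp(2*w) dw, so v = exp(2*w)/2: I = exp(2*w)*cos(3*w)/2 + (3/2)·∫ exp(2*w)*sin(3*w) dw.
Apply parts again with u = sin(3*w), dv = exp(2*w) dw: ∫ exp(2*w)*sin(3*w) dw = exp(2*w)*sin(3*w)/2 − (3/2)·I. Substituting back brings back I: I = 3*exp(2*w)*sin(3*w)/4 + exp(2*w)*cos(3*w)/2 − (9/4)·I.
Solving for I: (1 + 9/4)·I equals the remaining terms, so I = (4/13)·(3*exp(2*w)*sin(3*w)/4 + exp(2*w)*cos(3*w)/2).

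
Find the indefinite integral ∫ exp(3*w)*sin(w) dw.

3*exp(3*w)*sin(w)/10 - exp(3*w)*cos(w)/10 + C

Let I denote the integral. Integrate by parts with u = sin(w), dv = exp(3*w) dw, so v = exp(3*w)/3: I = exp(3*w)*sin(w)/3 − (1/3)·∫ exp(3*w)*cos(w) dw.
Apply parts again with u = cos(w), dv = exp(3*w) dw: ∫ exp(3*w)*cos(w) dw = exp(3*w)*cos(w)/3 + (1/3)·I. Substituting back brings back I: I = exp(3*w)*sin(w)/3 - exp(3*w)*cos(w)/9 − (1/9)·I.
Solving for I: (1 + 1/9)·I equals the remaining terms, so I = (9/10)·(exp(3*w)*sin(w)/3 - exp(3*w)*cos(w)/9).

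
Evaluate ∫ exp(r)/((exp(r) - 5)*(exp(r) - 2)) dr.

Let u = e^r, du = e^r dr.
The integral becomes ∫ du/((u-5)(u-2)); decompose into partial fractions.

log(exp(r) - 5)/3 - log(exp(r) - 2)/3 + C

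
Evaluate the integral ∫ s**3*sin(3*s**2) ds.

Let u = s², du = 2s ds; rewrite as (1/2)∫ u^1·sin(3u) du.
Now integrate by parts 1 time.

-s**2*cos(3*s**2)/6 + sin(3*s**2)/18 + C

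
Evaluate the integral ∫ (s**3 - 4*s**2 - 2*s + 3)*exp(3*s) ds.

Use integration by parts with u = s**3 - 4*s**2 - 2*s + 3, dv = exp(3*s) ds, so v = exp(3*s)/3.
Apply parts 3 times (tabular method): alternate signs, differentiate u down to 0, integrate dv up.

(9*s**3 - 45*s**2 + 12*s + 23)*exp(3*s)/27 + C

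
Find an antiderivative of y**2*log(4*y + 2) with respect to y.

y**3*log(4*y + 2)/3 - y**3/9 + y**2/12 - y/12 + log(2*y + 1)/24 + C

Use integration by parts with u = log(4*y + 2), dv = y**2 dy.
Then du = 4/(4*y + 2) dy and v = y**3/3.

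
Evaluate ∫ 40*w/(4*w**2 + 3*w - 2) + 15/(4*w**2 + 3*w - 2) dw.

Let u = 4*w**2 + 3*w - 2, so du = (8*w + 3) dw.
Rewriting, the integral becomes 5·∫ 1/u du = 5·log(u).
Substituting back, u = 4*w**2 + 3*w - 2.

5*log(4*w**2 + 3*w - 2) + C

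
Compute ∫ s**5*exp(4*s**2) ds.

(8*s**4 - 4*s**2 + 1)*exp(4*s**2)/64 + C

Let u = s², du = 2s ds; rewrite as (1/2)∫ u^2·exp(4u) du.
Now integrate by parts 2 times.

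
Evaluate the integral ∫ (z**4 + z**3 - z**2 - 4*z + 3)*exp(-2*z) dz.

Use integration by parts with u = z**4 + z**3 - z**2 - 4*z + 3, dv = exp(-2*z) dz, so v = -exp(-2*z)/2.
Apply parts 4 times (tabular method): alternate signs, differentiate u down to 0, integrate dv up.

(-4*z**4 - 12*z**3 - 14*z**2 + 2*z - 11)*exp(-2*z)/8 + C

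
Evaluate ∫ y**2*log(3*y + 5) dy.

y**3*log(3*y + 5)/3 - y**3/9 + 5*y**2/18 - 25*y/27 + 125*log(3*y + 5)/81 + C

Use integration by parts with u = log(3*y + 5), dv = y**2 dy.
Then du = 3/(3*y + 5) dy and v = y**3/3.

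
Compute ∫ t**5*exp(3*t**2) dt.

Let u = t², du = 2t dt; rewrite as (1/2)∫ u^2·exp(3u) du.
Now integrate by parts 2 times.

(9*t**4 - 6*t**2 + 2)*exp(3*t**2)/54 + C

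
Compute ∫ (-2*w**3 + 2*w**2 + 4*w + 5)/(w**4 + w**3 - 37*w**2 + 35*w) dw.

Factor the denominator: w*(w - 5)*(w - 1)*(w + 7).
Partial-fraction decomposition: -761/(672*(w + 7)) - 9/(32*(w - 1)) - 35/(48*(w - 5)) + 1/(7*w).
Integrate each term: A/(w−a) contributes A·log|w−a|.

log(w)/7 - 35*log(w - 5)/48 - 9*log(w - 1)/32 - 761*log(w + 7)/672 + C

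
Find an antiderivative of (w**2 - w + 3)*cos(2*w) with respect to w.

w**2*sin(2*w)/2 - w*sin(2*w)/2 + w*cos(2*w)/2 + 5*sin(2*w)/4 - cos(2*w)/4 + C

Use integration by parts with u = w**2 - w + 3, dv = cos(2*w) dw, so v = sin(2*w)/2.
Apply parts 2 times (tabular method): alternate signs, differentiate u down to 0, integrate dv up.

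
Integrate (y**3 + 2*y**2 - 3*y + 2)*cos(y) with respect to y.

Use integration by parts with u = y**3 + 2*y**2 - 3*y + 2, dv = cos(y) dy, so v = sin(y).
Apply parts 3 times (tabular method): alternate signs, differentiate u down to 0, integrate dv up.

y**3*sin(y) + 2*y**2*sin(y) + 3*y**2*cos(y) - 9*y*sin(y) + 4*y*cos(y) - 2*sin(y) - 9*cos(y) + C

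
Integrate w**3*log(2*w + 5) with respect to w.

Use integration by parts with u = log(2*w + 5), dv = w**3 dw.
Then du = 2/(2*w + 5) dw and v = w**4/4.

w**4*log(2*w + 5)/4 - w**4/16 + 5*w**3/24 - 25*w**2/32 + 125*w/32 - 625*log(2*w + 5)/64 + C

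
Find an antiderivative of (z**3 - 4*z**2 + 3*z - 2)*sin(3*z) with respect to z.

Use integration by parts with u = z**3 - 4*z**2 + 3*z - 2, dv = sin(3*z) dz, so v = -cos(3*z)/3.
Apply parts 3 times (tabular method): alternate signs, differentiate u down to 0, integrate dv up.

-z**3*cos(3*z)/3 + z**2*sin(3*z)/3 + 4*z**2*cos(3*z)/3 - 8*z*sin(3*z)/9 - 7*z*cos(3*z)/9 + 7*sin(3*z)/27 + 10*cos(3*z)/27 + C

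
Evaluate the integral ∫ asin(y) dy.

y*asin(y) + sqrt(-y**2 + 1) + C

Use integration by parts with u = arcsin(y), dv = dy.
Then du = 1/sqrt(-y**2 + 1) dy.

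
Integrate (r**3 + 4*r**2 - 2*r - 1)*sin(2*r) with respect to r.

Use integration by parts with u = r**3 + 4*r**2 - 2*r - 1, dv = sin(2*r) dr, so v = -cos(2*r)/2.
Apply parts 3 times (tabular method): alternate signs, differentiate u down to 0, integrate dv up.

-r**3*cos(2*r)/2 + 3*r**2*sin(2*r)/4 - 2*r**2*cos(2*r) + 2*r*sin(2*r) + 7*r*cos(2*r)/4 - 7*sin(2*r)/8 + 3*cos(2*r)/2 + C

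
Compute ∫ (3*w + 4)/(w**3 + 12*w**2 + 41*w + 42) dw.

Factor the denominator: (w + 2)*(w + 3)*(w + 7).
Partial-fraction decomposition: -17/(20*(w + 7)) + 5/(4*(w + 3)) - 2/(5*(w + 2)).
Integrate each term: A/(w−a) contributes A·log|w−a|.

-2*log(w + 2)/5 + 5*log(w + 3)/4 - 17*log(w + 7)/20 + C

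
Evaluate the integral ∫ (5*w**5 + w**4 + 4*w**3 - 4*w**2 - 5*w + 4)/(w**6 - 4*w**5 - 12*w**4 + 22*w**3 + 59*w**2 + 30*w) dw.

Factor the denominator: w*(w - 5)*(w - 3)*(w + 1)**2*(w + 2).
Partial-fraction decomposition: 89/(35*(w + 2)) - 139/(96*(w + 1)) + 1/(8*(w + 1)**2) - 1357/(480*(w - 3)) + 5543/(840*(w - 5)) + 2/(15*w).
Integrate each term; A/(w−a) gives A·log|w−a|; A/(w−a)² gives −A/(w−a).

2*log(w)/15 + 5543*log(w - 5)/840 - 1357*log(w - 3)/480 - 139*log(w + 1)/96 + 89*log(w + 2)/35 - 1/(8*w + 8) + C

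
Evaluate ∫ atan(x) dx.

Use integration by parts with u = arctan(x), dv = dx.
Then du = 1/(x**2 + 1) dx.

x*atan(x) - log(x**2 + 1)/2 + C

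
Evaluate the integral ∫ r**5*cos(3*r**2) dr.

r**4*sin(3*r**2)/6 + r**2*cos(3*r**2)/9 - sin(3*r**2)/27 + C

Let u = r², du = 2r dr; rewrite as (1/2)∫ u^2·cos(3u) du.
Now integrate by parts 2 times.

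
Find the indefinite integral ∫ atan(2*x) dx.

x*atan(2*x) - log(4*x**2 + 1)/4 + C

Use integration by parts with u = arctan(2*x), dv = dx.
Then du = 2/(4*x**2 + 1) dx.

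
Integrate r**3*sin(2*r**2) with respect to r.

-r**2*cos(2*r**2)/4 + sin(2*r**2)/8 + C

Let u = r², du = 2r dr; rewrite as (1/2)∫ u^1·sin(2u) du.
Now integrate by parts 1 time.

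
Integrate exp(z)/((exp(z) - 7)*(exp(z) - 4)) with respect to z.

log(exp(z) - 7)/3 - log(exp(z) - 4)/3 + C

Let u = e^z, du = e^z dz.
The integral becomes ∫ du/((u-7)(u-4)); decompose into partial fractions.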